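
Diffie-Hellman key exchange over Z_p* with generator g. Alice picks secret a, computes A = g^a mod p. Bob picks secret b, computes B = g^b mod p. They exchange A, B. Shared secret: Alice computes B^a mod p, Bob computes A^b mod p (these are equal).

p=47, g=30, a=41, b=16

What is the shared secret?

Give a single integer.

Answer: 8

Derivation:
A = 30^41 mod 47  (bits of 41 = 101001)
  bit 0 = 1: r = r^2 * 30 mod 47 = 1^2 * 30 = 1*30 = 30
  bit 1 = 0: r = r^2 mod 47 = 30^2 = 7
  bit 2 = 1: r = r^2 * 30 mod 47 = 7^2 * 30 = 2*30 = 13
  bit 3 = 0: r = r^2 mod 47 = 13^2 = 28
  bit 4 = 0: r = r^2 mod 47 = 28^2 = 32
  bit 5 = 1: r = r^2 * 30 mod 47 = 32^2 * 30 = 37*30 = 29
  -> A = 29
B = 30^16 mod 47  (bits of 16 = 10000)
  bit 0 = 1: r = r^2 * 30 mod 47 = 1^2 * 30 = 1*30 = 30
  bit 1 = 0: r = r^2 mod 47 = 30^2 = 7
  bit 2 = 0: r = r^2 mod 47 = 7^2 = 2
  bit 3 = 0: r = r^2 mod 47 = 2^2 = 4
  bit 4 = 0: r = r^2 mod 47 = 4^2 = 16
  -> B = 16
s = B^a = 16^41 mod 47  (bits of 41 = 101001)
  bit 0 = 1: r = r^2 * 16 mod 47 = 1^2 * 16 = 1*16 = 16
  bit 1 = 0: r = r^2 mod 47 = 16^2 = 21
  bit 2 = 1: r = r^2 * 16 mod 47 = 21^2 * 16 = 18*16 = 6
  bit 3 = 0: r = r^2 mod 47 = 6^2 = 36
  bit 4 = 0: r = r^2 mod 47 = 36^2 = 27
  bit 5 = 1: r = r^2 * 16 mod 47 = 27^2 * 16 = 24*16 = 8
  -> s = B^a = 8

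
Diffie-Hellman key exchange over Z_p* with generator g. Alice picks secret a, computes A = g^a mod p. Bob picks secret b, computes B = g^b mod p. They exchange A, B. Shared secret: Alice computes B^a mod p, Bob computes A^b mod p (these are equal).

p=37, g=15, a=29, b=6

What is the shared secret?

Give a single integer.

Answer: 11

Derivation:
A = 15^29 mod 37  (bits of 29 = 11101)
  bit 0 = 1: r = r^2 * 15 mod 37 = 1^2 * 15 = 1*15 = 15
  bit 1 = 1: r = r^2 * 15 mod 37 = 15^2 * 15 = 3*15 = 8
  bit 2 = 1: r = r^2 * 15 mod 37 = 8^2 * 15 = 27*15 = 35
  bit 3 = 0: r = r^2 mod 37 = 35^2 = 4
  bit 4 = 1: r = r^2 * 15 mod 37 = 4^2 * 15 = 16*15 = 18
  -> A = 18
B = 15^6 mod 37  (bits of 6 = 110)
  bit 0 = 1: r = r^2 * 15 mod 37 = 1^2 * 15 = 1*15 = 15
  bit 1 = 1: r = r^2 * 15 mod 37 = 15^2 * 15 = 3*15 = 8
  bit 2 = 0: r = r^2 mod 37 = 8^2 = 27
  -> B = 27
s = B^a = 27^29 mod 37  (bits of 29 = 11101)
  bit 0 = 1: r = r^2 * 27 mod 37 = 1^2 * 27 = 1*27 = 27
  bit 1 = 1: r = r^2 * 27 mod 37 = 27^2 * 27 = 26*27 = 36
  bit 2 = 1: r = r^2 * 27 mod 37 = 36^2 * 27 = 1*27 = 27
  bit 3 = 0: r = r^2 mod 37 = 27^2 = 26
  bit 4 = 1: r = r^2 * 27 mod 37 = 26^2 * 27 = 10*27 = 11
  -> s = B^a = 11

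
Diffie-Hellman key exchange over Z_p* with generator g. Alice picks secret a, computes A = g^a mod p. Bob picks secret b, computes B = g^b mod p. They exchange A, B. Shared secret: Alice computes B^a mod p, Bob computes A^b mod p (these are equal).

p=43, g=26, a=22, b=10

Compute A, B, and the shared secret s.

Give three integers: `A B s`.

A = 26^22 mod 43  (bits of 22 = 10110)
  bit 0 = 1: r = r^2 * 26 mod 43 = 1^2 * 26 = 1*26 = 26
  bit 1 = 0: r = r^2 mod 43 = 26^2 = 31
  bit 2 = 1: r = r^2 * 26 mod 43 = 31^2 * 26 = 15*26 = 3
  bit 3 = 1: r = r^2 * 26 mod 43 = 3^2 * 26 = 9*26 = 19
  bit 4 = 0: r = r^2 mod 43 = 19^2 = 17
  -> A = 17
B = 26^10 mod 43  (bits of 10 = 1010)
  bit 0 = 1: r = r^2 * 26 mod 43 = 1^2 * 26 = 1*26 = 26
  bit 1 = 0: r = r^2 mod 43 = 26^2 = 31
  bit 2 = 1: r = r^2 * 26 mod 43 = 31^2 * 26 = 15*26 = 3
  bit 3 = 0: r = r^2 mod 43 = 3^2 = 9
  -> B = 9
s = B^a = 9^22 mod 43  (bits of 22 = 10110)
  bit 0 = 1: r = r^2 * 9 mod 43 = 1^2 * 9 = 1*9 = 9
  bit 1 = 0: r = r^2 mod 43 = 9^2 = 38
  bit 2 = 1: r = r^2 * 9 mod 43 = 38^2 * 9 = 25*9 = 10
  bit 3 = 1: r = r^2 * 9 mod 43 = 10^2 * 9 = 14*9 = 40
  bit 4 = 0: r = r^2 mod 43 = 40^2 = 9
  -> s = B^a = 9

Answer: 17 9 9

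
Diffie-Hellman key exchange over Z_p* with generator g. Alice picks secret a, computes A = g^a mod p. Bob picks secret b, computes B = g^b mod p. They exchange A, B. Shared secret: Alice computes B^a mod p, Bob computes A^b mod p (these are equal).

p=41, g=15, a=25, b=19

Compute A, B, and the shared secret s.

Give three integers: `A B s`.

Answer: 27 30 3

Derivation:
A = 15^25 mod 41  (bits of 25 = 11001)
  bit 0 = 1: r = r^2 * 15 mod 41 = 1^2 * 15 = 1*15 = 15
  bit 1 = 1: r = r^2 * 15 mod 41 = 15^2 * 15 = 20*15 = 13
  bit 2 = 0: r = r^2 mod 41 = 13^2 = 5
  bit 3 = 0: r = r^2 mod 41 = 5^2 = 25
  bit 4 = 1: r = r^2 * 15 mod 41 = 25^2 * 15 = 10*15 = 27
  -> A = 27
B = 15^19 mod 41  (bits of 19 = 10011)
  bit 0 = 1: r = r^2 * 15 mod 41 = 1^2 * 15 = 1*15 = 15
  bit 1 = 0: r = r^2 mod 41 = 15^2 = 20
  bit 2 = 0: r = r^2 mod 41 = 20^2 = 31
  bit 3 = 1: r = r^2 * 15 mod 41 = 31^2 * 15 = 18*15 = 24
  bit 4 = 1: r = r^2 * 15 mod 41 = 24^2 * 15 = 2*15 = 30
  -> B = 30
s = B^a = 30^25 mod 41  (bits of 25 = 11001)
  bit 0 = 1: r = r^2 * 30 mod 41 = 1^2 * 30 = 1*30 = 30
  bit 1 = 1: r = r^2 * 30 mod 41 = 30^2 * 30 = 39*30 = 22
  bit 2 = 0: r = r^2 mod 41 = 22^2 = 33
  bit 3 = 0: r = r^2 mod 41 = 33^2 = 23
  bit 4 = 1: r = r^2 * 30 mod 41 = 23^2 * 30 = 37*30 = 3
  -> s = B^a = 3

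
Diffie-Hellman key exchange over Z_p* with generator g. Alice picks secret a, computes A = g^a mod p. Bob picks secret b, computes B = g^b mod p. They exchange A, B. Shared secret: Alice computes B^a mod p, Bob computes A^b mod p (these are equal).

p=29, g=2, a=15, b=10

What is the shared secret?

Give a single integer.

A = 2^15 mod 29  (bits of 15 = 1111)
  bit 0 = 1: r = r^2 * 2 mod 29 = 1^2 * 2 = 1*2 = 2
  bit 1 = 1: r = r^2 * 2 mod 29 = 2^2 * 2 = 4*2 = 8
  bit 2 = 1: r = r^2 * 2 mod 29 = 8^2 * 2 = 6*2 = 12
  bit 3 = 1: r = r^2 * 2 mod 29 = 12^2 * 2 = 28*2 = 27
  -> A = 27
B = 2^10 mod 29  (bits of 10 = 1010)
  bit 0 = 1: r = r^2 * 2 mod 29 = 1^2 * 2 = 1*2 = 2
  bit 1 = 0: r = r^2 mod 29 = 2^2 = 4
  bit 2 = 1: r = r^2 * 2 mod 29 = 4^2 * 2 = 16*2 = 3
  bit 3 = 0: r = r^2 mod 29 = 3^2 = 9
  -> B = 9
s = B^a = 9^15 mod 29  (bits of 15 = 1111)
  bit 0 = 1: r = r^2 * 9 mod 29 = 1^2 * 9 = 1*9 = 9
  bit 1 = 1: r = r^2 * 9 mod 29 = 9^2 * 9 = 23*9 = 4
  bit 2 = 1: r = r^2 * 9 mod 29 = 4^2 * 9 = 16*9 = 28
  bit 3 = 1: r = r^2 * 9 mod 29 = 28^2 * 9 = 1*9 = 9
  -> s = B^a = 9

Answer: 9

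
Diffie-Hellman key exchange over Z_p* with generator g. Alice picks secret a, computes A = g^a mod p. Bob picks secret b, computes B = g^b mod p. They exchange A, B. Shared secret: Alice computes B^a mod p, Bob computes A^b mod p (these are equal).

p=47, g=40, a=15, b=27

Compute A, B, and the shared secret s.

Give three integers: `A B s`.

Answer: 44 43 13

Derivation:
A = 40^15 mod 47  (bits of 15 = 1111)
  bit 0 = 1: r = r^2 * 40 mod 47 = 1^2 * 40 = 1*40 = 40
  bit 1 = 1: r = r^2 * 40 mod 47 = 40^2 * 40 = 2*40 = 33
  bit 2 = 1: r = r^2 * 40 mod 47 = 33^2 * 40 = 8*40 = 38
  bit 3 = 1: r = r^2 * 40 mod 47 = 38^2 * 40 = 34*40 = 44
  -> A = 44
B = 40^27 mod 47  (bits of 27 = 11011)
  bit 0 = 1: r = r^2 * 40 mod 47 = 1^2 * 40 = 1*40 = 40
  bit 1 = 1: r = r^2 * 40 mod 47 = 40^2 * 40 = 2*40 = 33
  bit 2 = 0: r = r^2 mod 47 = 33^2 = 8
  bit 3 = 1: r = r^2 * 40 mod 47 = 8^2 * 40 = 17*40 = 22
  bit 4 = 1: r = r^2 * 40 mod 47 = 22^2 * 40 = 14*40 = 43
  -> B = 43
s = B^a = 43^15 mod 47  (bits of 15 = 1111)
  bit 0 = 1: r = r^2 * 43 mod 47 = 1^2 * 43 = 1*43 = 43
  bit 1 = 1: r = r^2 * 43 mod 47 = 43^2 * 43 = 16*43 = 30
  bit 2 = 1: r = r^2 * 43 mod 47 = 30^2 * 43 = 7*43 = 19
  bit 3 = 1: r = r^2 * 43 mod 47 = 19^2 * 43 = 32*43 = 13
  -> s = B^a = 13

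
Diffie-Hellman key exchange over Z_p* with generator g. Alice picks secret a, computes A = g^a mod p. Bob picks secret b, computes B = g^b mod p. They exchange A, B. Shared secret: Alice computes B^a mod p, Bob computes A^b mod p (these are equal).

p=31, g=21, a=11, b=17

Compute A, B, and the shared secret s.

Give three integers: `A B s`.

Answer: 12 24 11

Derivation:
A = 21^11 mod 31  (bits of 11 = 1011)
  bit 0 = 1: r = r^2 * 21 mod 31 = 1^2 * 21 = 1*21 = 21
  bit 1 = 0: r = r^2 mod 31 = 21^2 = 7
  bit 2 = 1: r = r^2 * 21 mod 31 = 7^2 * 21 = 18*21 = 6
  bit 3 = 1: r = r^2 * 21 mod 31 = 6^2 * 21 = 5*21 = 12
  -> A = 12
B = 21^17 mod 31  (bits of 17 = 10001)
  bit 0 = 1: r = r^2 * 21 mod 31 = 1^2 * 21 = 1*21 = 21
  bit 1 = 0: r = r^2 mod 31 = 21^2 = 7
  bit 2 = 0: r = r^2 mod 31 = 7^2 = 18
  bit 3 = 0: r = r^2 mod 31 = 18^2 = 14
  bit 4 = 1: r = r^2 * 21 mod 31 = 14^2 * 21 = 10*21 = 24
  -> B = 24
s = B^a = 24^11 mod 31  (bits of 11 = 1011)
  bit 0 = 1: r = r^2 * 24 mod 31 = 1^2 * 24 = 1*24 = 24
  bit 1 = 0: r = r^2 mod 31 = 24^2 = 18
  bit 2 = 1: r = r^2 * 24 mod 31 = 18^2 * 24 = 14*24 = 26
  bit 3 = 1: r = r^2 * 24 mod 31 = 26^2 * 24 = 25*24 = 11
  -> s = B^a = 11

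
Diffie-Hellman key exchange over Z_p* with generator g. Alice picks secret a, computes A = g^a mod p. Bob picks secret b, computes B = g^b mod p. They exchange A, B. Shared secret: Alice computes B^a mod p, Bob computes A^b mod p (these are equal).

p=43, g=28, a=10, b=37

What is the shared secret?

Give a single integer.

A = 28^10 mod 43  (bits of 10 = 1010)
  bit 0 = 1: r = r^2 * 28 mod 43 = 1^2 * 28 = 1*28 = 28
  bit 1 = 0: r = r^2 mod 43 = 28^2 = 10
  bit 2 = 1: r = r^2 * 28 mod 43 = 10^2 * 28 = 14*28 = 5
  bit 3 = 0: r = r^2 mod 43 = 5^2 = 25
  -> A = 25
B = 28^37 mod 43  (bits of 37 = 100101)
  bit 0 = 1: r = r^2 * 28 mod 43 = 1^2 * 28 = 1*28 = 28
  bit 1 = 0: r = r^2 mod 43 = 28^2 = 10
  bit 2 = 0: r = r^2 mod 43 = 10^2 = 14
  bit 3 = 1: r = r^2 * 28 mod 43 = 14^2 * 28 = 24*28 = 27
  bit 4 = 0: r = r^2 mod 43 = 27^2 = 41
  bit 5 = 1: r = r^2 * 28 mod 43 = 41^2 * 28 = 4*28 = 26
  -> B = 26
s = B^a = 26^10 mod 43  (bits of 10 = 1010)
  bit 0 = 1: r = r^2 * 26 mod 43 = 1^2 * 26 = 1*26 = 26
  bit 1 = 0: r = r^2 mod 43 = 26^2 = 31
  bit 2 = 1: r = r^2 * 26 mod 43 = 31^2 * 26 = 15*26 = 3
  bit 3 = 0: r = r^2 mod 43 = 3^2 = 9
  -> s = B^a = 9

Answer: 9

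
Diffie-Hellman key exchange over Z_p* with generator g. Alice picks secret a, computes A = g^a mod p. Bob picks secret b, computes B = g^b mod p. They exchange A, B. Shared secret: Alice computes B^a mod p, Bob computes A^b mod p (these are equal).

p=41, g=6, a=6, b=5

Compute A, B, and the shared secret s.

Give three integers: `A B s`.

A = 6^6 mod 41  (bits of 6 = 110)
  bit 0 = 1: r = r^2 * 6 mod 41 = 1^2 * 6 = 1*6 = 6
  bit 1 = 1: r = r^2 * 6 mod 41 = 6^2 * 6 = 36*6 = 11
  bit 2 = 0: r = r^2 mod 41 = 11^2 = 39
  -> A = 39
B = 6^5 mod 41  (bits of 5 = 101)
  bit 0 = 1: r = r^2 * 6 mod 41 = 1^2 * 6 = 1*6 = 6
  bit 1 = 0: r = r^2 mod 41 = 6^2 = 36
  bit 2 = 1: r = r^2 * 6 mod 41 = 36^2 * 6 = 25*6 = 27
  -> B = 27
s = B^a = 27^6 mod 41  (bits of 6 = 110)
  bit 0 = 1: r = r^2 * 27 mod 41 = 1^2 * 27 = 1*27 = 27
  bit 1 = 1: r = r^2 * 27 mod 41 = 27^2 * 27 = 32*27 = 3
  bit 2 = 0: r = r^2 mod 41 = 3^2 = 9
  -> s = B^a = 9

Answer: 39 27 9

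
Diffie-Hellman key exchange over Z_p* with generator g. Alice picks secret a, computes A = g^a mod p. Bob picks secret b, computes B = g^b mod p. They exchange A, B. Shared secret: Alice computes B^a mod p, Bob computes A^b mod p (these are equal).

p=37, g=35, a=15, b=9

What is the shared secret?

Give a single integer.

Answer: 31

Derivation:
A = 35^15 mod 37  (bits of 15 = 1111)
  bit 0 = 1: r = r^2 * 35 mod 37 = 1^2 * 35 = 1*35 = 35
  bit 1 = 1: r = r^2 * 35 mod 37 = 35^2 * 35 = 4*35 = 29
  bit 2 = 1: r = r^2 * 35 mod 37 = 29^2 * 35 = 27*35 = 20
  bit 3 = 1: r = r^2 * 35 mod 37 = 20^2 * 35 = 30*35 = 14
  -> A = 14
B = 35^9 mod 37  (bits of 9 = 1001)
  bit 0 = 1: r = r^2 * 35 mod 37 = 1^2 * 35 = 1*35 = 35
  bit 1 = 0: r = r^2 mod 37 = 35^2 = 4
  bit 2 = 0: r = r^2 mod 37 = 4^2 = 16
  bit 3 = 1: r = r^2 * 35 mod 37 = 16^2 * 35 = 34*35 = 6
  -> B = 6
s = B^a = 6^15 mod 37  (bits of 15 = 1111)
  bit 0 = 1: r = r^2 * 6 mod 37 = 1^2 * 6 = 1*6 = 6
  bit 1 = 1: r = r^2 * 6 mod 37 = 6^2 * 6 = 36*6 = 31
  bit 2 = 1: r = r^2 * 6 mod 37 = 31^2 * 6 = 36*6 = 31
  bit 3 = 1: r = r^2 * 6 mod 37 = 31^2 * 6 = 36*6 = 31
  -> s = B^a = 31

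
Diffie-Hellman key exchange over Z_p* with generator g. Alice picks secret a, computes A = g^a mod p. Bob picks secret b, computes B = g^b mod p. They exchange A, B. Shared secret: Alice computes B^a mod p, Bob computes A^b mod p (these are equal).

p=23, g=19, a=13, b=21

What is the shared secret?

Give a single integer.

Answer: 10

Derivation:
A = 19^13 mod 23  (bits of 13 = 1101)
  bit 0 = 1: r = r^2 * 19 mod 23 = 1^2 * 19 = 1*19 = 19
  bit 1 = 1: r = r^2 * 19 mod 23 = 19^2 * 19 = 16*19 = 5
  bit 2 = 0: r = r^2 mod 23 = 5^2 = 2
  bit 3 = 1: r = r^2 * 19 mod 23 = 2^2 * 19 = 4*19 = 7
  -> A = 7
B = 19^21 mod 23  (bits of 21 = 10101)
  bit 0 = 1: r = r^2 * 19 mod 23 = 1^2 * 19 = 1*19 = 19
  bit 1 = 0: r = r^2 mod 23 = 19^2 = 16
  bit 2 = 1: r = r^2 * 19 mod 23 = 16^2 * 19 = 3*19 = 11
  bit 3 = 0: r = r^2 mod 23 = 11^2 = 6
  bit 4 = 1: r = r^2 * 19 mod 23 = 6^2 * 19 = 13*19 = 17
  -> B = 17
s = B^a = 17^13 mod 23  (bits of 13 = 1101)
  bit 0 = 1: r = r^2 * 17 mod 23 = 1^2 * 17 = 1*17 = 17
  bit 1 = 1: r = r^2 * 17 mod 23 = 17^2 * 17 = 13*17 = 14
  bit 2 = 0: r = r^2 mod 23 = 14^2 = 12
  bit 3 = 1: r = r^2 * 17 mod 23 = 12^2 * 17 = 6*17 = 10
  -> s = B^a = 10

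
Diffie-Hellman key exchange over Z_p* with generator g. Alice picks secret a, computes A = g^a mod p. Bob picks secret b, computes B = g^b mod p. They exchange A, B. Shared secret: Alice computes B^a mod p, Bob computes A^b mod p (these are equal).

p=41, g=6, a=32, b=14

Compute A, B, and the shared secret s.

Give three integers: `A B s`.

A = 6^32 mod 41  (bits of 32 = 100000)
  bit 0 = 1: r = r^2 * 6 mod 41 = 1^2 * 6 = 1*6 = 6
  bit 1 = 0: r = r^2 mod 41 = 6^2 = 36
  bit 2 = 0: r = r^2 mod 41 = 36^2 = 25
  bit 3 = 0: r = r^2 mod 41 = 25^2 = 10
  bit 4 = 0: r = r^2 mod 41 = 10^2 = 18
  bit 5 = 0: r = r^2 mod 41 = 18^2 = 37
  -> A = 37
B = 6^14 mod 41  (bits of 14 = 1110)
  bit 0 = 1: r = r^2 * 6 mod 41 = 1^2 * 6 = 1*6 = 6
  bit 1 = 1: r = r^2 * 6 mod 41 = 6^2 * 6 = 36*6 = 11
  bit 2 = 1: r = r^2 * 6 mod 41 = 11^2 * 6 = 39*6 = 29
  bit 3 = 0: r = r^2 mod 41 = 29^2 = 21
  -> B = 21
s = B^a = 21^32 mod 41  (bits of 32 = 100000)
  bit 0 = 1: r = r^2 * 21 mod 41 = 1^2 * 21 = 1*21 = 21
  bit 1 = 0: r = r^2 mod 41 = 21^2 = 31
  bit 2 = 0: r = r^2 mod 41 = 31^2 = 18
  bit 3 = 0: r = r^2 mod 41 = 18^2 = 37
  bit 4 = 0: r = r^2 mod 41 = 37^2 = 16
  bit 5 = 0: r = r^2 mod 41 = 16^2 = 10
  -> s = B^a = 10

Answer: 37 21 10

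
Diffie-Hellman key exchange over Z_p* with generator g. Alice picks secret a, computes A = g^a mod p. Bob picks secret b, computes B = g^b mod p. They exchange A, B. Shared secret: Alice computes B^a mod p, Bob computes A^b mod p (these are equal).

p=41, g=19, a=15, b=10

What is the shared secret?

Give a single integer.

Answer: 9

Derivation:
A = 19^15 mod 41  (bits of 15 = 1111)
  bit 0 = 1: r = r^2 * 19 mod 41 = 1^2 * 19 = 1*19 = 19
  bit 1 = 1: r = r^2 * 19 mod 41 = 19^2 * 19 = 33*19 = 12
  bit 2 = 1: r = r^2 * 19 mod 41 = 12^2 * 19 = 21*19 = 30
  bit 3 = 1: r = r^2 * 19 mod 41 = 30^2 * 19 = 39*19 = 3
  -> A = 3
B = 19^10 mod 41  (bits of 10 = 1010)
  bit 0 = 1: r = r^2 * 19 mod 41 = 1^2 * 19 = 1*19 = 19
  bit 1 = 0: r = r^2 mod 41 = 19^2 = 33
  bit 2 = 1: r = r^2 * 19 mod 41 = 33^2 * 19 = 23*19 = 27
  bit 3 = 0: r = r^2 mod 41 = 27^2 = 32
  -> B = 32
s = B^a = 32^15 mod 41  (bits of 15 = 1111)
  bit 0 = 1: r = r^2 * 32 mod 41 = 1^2 * 32 = 1*32 = 32
  bit 1 = 1: r = r^2 * 32 mod 41 = 32^2 * 32 = 40*32 = 9
  bit 2 = 1: r = r^2 * 32 mod 41 = 9^2 * 32 = 40*32 = 9
  bit 3 = 1: r = r^2 * 32 mod 41 = 9^2 * 32 = 40*32 = 9
  -> s = B^a = 9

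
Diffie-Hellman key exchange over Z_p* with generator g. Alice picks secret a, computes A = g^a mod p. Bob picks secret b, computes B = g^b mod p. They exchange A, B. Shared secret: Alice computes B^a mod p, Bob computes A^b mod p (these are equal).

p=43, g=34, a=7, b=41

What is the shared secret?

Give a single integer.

A = 34^7 mod 43  (bits of 7 = 111)
  bit 0 = 1: r = r^2 * 34 mod 43 = 1^2 * 34 = 1*34 = 34
  bit 1 = 1: r = r^2 * 34 mod 43 = 34^2 * 34 = 38*34 = 2
  bit 2 = 1: r = r^2 * 34 mod 43 = 2^2 * 34 = 4*34 = 7
  -> A = 7
B = 34^41 mod 43  (bits of 41 = 101001)
  bit 0 = 1: r = r^2 * 34 mod 43 = 1^2 * 34 = 1*34 = 34
  bit 1 = 0: r = r^2 mod 43 = 34^2 = 38
  bit 2 = 1: r = r^2 * 34 mod 43 = 38^2 * 34 = 25*34 = 33
  bit 3 = 0: r = r^2 mod 43 = 33^2 = 14
  bit 4 = 0: r = r^2 mod 43 = 14^2 = 24
  bit 5 = 1: r = r^2 * 34 mod 43 = 24^2 * 34 = 17*34 = 19
  -> B = 19
s = B^a = 19^7 mod 43  (bits of 7 = 111)
  bit 0 = 1: r = r^2 * 19 mod 43 = 1^2 * 19 = 1*19 = 19
  bit 1 = 1: r = r^2 * 19 mod 43 = 19^2 * 19 = 17*19 = 22
  bit 2 = 1: r = r^2 * 19 mod 43 = 22^2 * 19 = 11*19 = 37
  -> s = B^a = 37

Answer: 37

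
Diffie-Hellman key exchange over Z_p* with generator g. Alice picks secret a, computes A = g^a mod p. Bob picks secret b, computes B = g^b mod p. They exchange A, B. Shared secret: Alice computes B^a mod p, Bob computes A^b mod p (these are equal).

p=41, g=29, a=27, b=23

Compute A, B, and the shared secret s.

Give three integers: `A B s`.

Answer: 22 6 12

Derivation:
A = 29^27 mod 41  (bits of 27 = 11011)
  bit 0 = 1: r = r^2 * 29 mod 41 = 1^2 * 29 = 1*29 = 29
  bit 1 = 1: r = r^2 * 29 mod 41 = 29^2 * 29 = 21*29 = 35
  bit 2 = 0: r = r^2 mod 41 = 35^2 = 36
  bit 3 = 1: r = r^2 * 29 mod 41 = 36^2 * 29 = 25*29 = 28
  bit 4 = 1: r = r^2 * 29 mod 41 = 28^2 * 29 = 5*29 = 22
  -> A = 22
B = 29^23 mod 41  (bits of 23 = 10111)
  bit 0 = 1: r = r^2 * 29 mod 41 = 1^2 * 29 = 1*29 = 29
  bit 1 = 0: r = r^2 mod 41 = 29^2 = 21
  bit 2 = 1: r = r^2 * 29 mod 41 = 21^2 * 29 = 31*29 = 38
  bit 3 = 1: r = r^2 * 29 mod 41 = 38^2 * 29 = 9*29 = 15
  bit 4 = 1: r = r^2 * 29 mod 41 = 15^2 * 29 = 20*29 = 6
  -> B = 6
s = B^a = 6^27 mod 41  (bits of 27 = 11011)
  bit 0 = 1: r = r^2 * 6 mod 41 = 1^2 * 6 = 1*6 = 6
  bit 1 = 1: r = r^2 * 6 mod 41 = 6^2 * 6 = 36*6 = 11
  bit 2 = 0: r = r^2 mod 41 = 11^2 = 39
  bit 3 = 1: r = r^2 * 6 mod 41 = 39^2 * 6 = 4*6 = 24
  bit 4 = 1: r = r^2 * 6 mod 41 = 24^2 * 6 = 2*6 = 12
  -> s = B^a = 12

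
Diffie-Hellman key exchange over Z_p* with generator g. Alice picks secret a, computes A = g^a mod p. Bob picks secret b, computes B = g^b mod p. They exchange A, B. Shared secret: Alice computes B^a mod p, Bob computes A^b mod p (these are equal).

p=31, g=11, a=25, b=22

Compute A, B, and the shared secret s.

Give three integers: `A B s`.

Answer: 26 18 5

Derivation:
A = 11^25 mod 31  (bits of 25 = 11001)
  bit 0 = 1: r = r^2 * 11 mod 31 = 1^2 * 11 = 1*11 = 11
  bit 1 = 1: r = r^2 * 11 mod 31 = 11^2 * 11 = 28*11 = 29
  bit 2 = 0: r = r^2 mod 31 = 29^2 = 4
  bit 3 = 0: r = r^2 mod 31 = 4^2 = 16
  bit 4 = 1: r = r^2 * 11 mod 31 = 16^2 * 11 = 8*11 = 26
  -> A = 26
B = 11^22 mod 31  (bits of 22 = 10110)
  bit 0 = 1: r = r^2 * 11 mod 31 = 1^2 * 11 = 1*11 = 11
  bit 1 = 0: r = r^2 mod 31 = 11^2 = 28
  bit 2 = 1: r = r^2 * 11 mod 31 = 28^2 * 11 = 9*11 = 6
  bit 3 = 1: r = r^2 * 11 mod 31 = 6^2 * 11 = 5*11 = 24
  bit 4 = 0: r = r^2 mod 31 = 24^2 = 18
  -> B = 18
s = B^a = 18^25 mod 31  (bits of 25 = 11001)
  bit 0 = 1: r = r^2 * 18 mod 31 = 1^2 * 18 = 1*18 = 18
  bit 1 = 1: r = r^2 * 18 mod 31 = 18^2 * 18 = 14*18 = 4
  bit 2 = 0: r = r^2 mod 31 = 4^2 = 16
  bit 3 = 0: r = r^2 mod 31 = 16^2 = 8
  bit 4 = 1: r = r^2 * 18 mod 31 = 8^2 * 18 = 2*18 = 5
  -> s = B^a = 5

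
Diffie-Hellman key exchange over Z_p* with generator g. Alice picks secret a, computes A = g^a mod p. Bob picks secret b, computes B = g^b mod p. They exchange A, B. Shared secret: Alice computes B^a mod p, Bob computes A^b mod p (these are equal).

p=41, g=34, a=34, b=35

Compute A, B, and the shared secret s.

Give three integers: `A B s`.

A = 34^34 mod 41  (bits of 34 = 100010)
  bit 0 = 1: r = r^2 * 34 mod 41 = 1^2 * 34 = 1*34 = 34
  bit 1 = 0: r = r^2 mod 41 = 34^2 = 8
  bit 2 = 0: r = r^2 mod 41 = 8^2 = 23
  bit 3 = 0: r = r^2 mod 41 = 23^2 = 37
  bit 4 = 1: r = r^2 * 34 mod 41 = 37^2 * 34 = 16*34 = 11
  bit 5 = 0: r = r^2 mod 41 = 11^2 = 39
  -> A = 39
B = 34^35 mod 41  (bits of 35 = 100011)
  bit 0 = 1: r = r^2 * 34 mod 41 = 1^2 * 34 = 1*34 = 34
  bit 1 = 0: r = r^2 mod 41 = 34^2 = 8
  bit 2 = 0: r = r^2 mod 41 = 8^2 = 23
  bit 3 = 0: r = r^2 mod 41 = 23^2 = 37
  bit 4 = 1: r = r^2 * 34 mod 41 = 37^2 * 34 = 16*34 = 11
  bit 5 = 1: r = r^2 * 34 mod 41 = 11^2 * 34 = 39*34 = 14
  -> B = 14
s = B^a = 14^34 mod 41  (bits of 34 = 100010)
  bit 0 = 1: r = r^2 * 14 mod 41 = 1^2 * 14 = 1*14 = 14
  bit 1 = 0: r = r^2 mod 41 = 14^2 = 32
  bit 2 = 0: r = r^2 mod 41 = 32^2 = 40
  bit 3 = 0: r = r^2 mod 41 = 40^2 = 1
  bit 4 = 1: r = r^2 * 14 mod 41 = 1^2 * 14 = 1*14 = 14
  bit 5 = 0: r = r^2 mod 41 = 14^2 = 32
  -> s = B^a = 32

Answer: 39 14 32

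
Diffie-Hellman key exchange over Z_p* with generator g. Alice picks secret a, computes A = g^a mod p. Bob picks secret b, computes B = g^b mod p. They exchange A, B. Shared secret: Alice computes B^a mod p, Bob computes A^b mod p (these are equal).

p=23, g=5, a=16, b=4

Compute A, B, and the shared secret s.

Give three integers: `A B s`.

Answer: 3 4 12

Derivation:
A = 5^16 mod 23  (bits of 16 = 10000)
  bit 0 = 1: r = r^2 * 5 mod 23 = 1^2 * 5 = 1*5 = 5
  bit 1 = 0: r = r^2 mod 23 = 5^2 = 2
  bit 2 = 0: r = r^2 mod 23 = 2^2 = 4
  bit 3 = 0: r = r^2 mod 23 = 4^2 = 16
  bit 4 = 0: r = r^2 mod 23 = 16^2 = 3
  -> A = 3
B = 5^4 mod 23  (bits of 4 = 100)
  bit 0 = 1: r = r^2 * 5 mod 23 = 1^2 * 5 = 1*5 = 5
  bit 1 = 0: r = r^2 mod 23 = 5^2 = 2
  bit 2 = 0: r = r^2 mod 23 = 2^2 = 4
  -> B = 4
s = B^a = 4^16 mod 23  (bits of 16 = 10000)
  bit 0 = 1: r = r^2 * 4 mod 23 = 1^2 * 4 = 1*4 = 4
  bit 1 = 0: r = r^2 mod 23 = 4^2 = 16
  bit 2 = 0: r = r^2 mod 23 = 16^2 = 3
  bit 3 = 0: r = r^2 mod 23 = 3^2 = 9
  bit 4 = 0: r = r^2 mod 23 = 9^2 = 12
  -> s = B^a = 12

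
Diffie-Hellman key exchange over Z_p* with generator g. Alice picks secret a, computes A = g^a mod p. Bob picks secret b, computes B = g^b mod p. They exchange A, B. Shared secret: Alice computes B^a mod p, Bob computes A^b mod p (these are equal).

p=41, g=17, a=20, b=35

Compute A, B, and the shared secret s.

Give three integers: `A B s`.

A = 17^20 mod 41  (bits of 20 = 10100)
  bit 0 = 1: r = r^2 * 17 mod 41 = 1^2 * 17 = 1*17 = 17
  bit 1 = 0: r = r^2 mod 41 = 17^2 = 2
  bit 2 = 1: r = r^2 * 17 mod 41 = 2^2 * 17 = 4*17 = 27
  bit 3 = 0: r = r^2 mod 41 = 27^2 = 32
  bit 4 = 0: r = r^2 mod 41 = 32^2 = 40
  -> A = 40
B = 17^35 mod 41  (bits of 35 = 100011)
  bit 0 = 1: r = r^2 * 17 mod 41 = 1^2 * 17 = 1*17 = 17
  bit 1 = 0: r = r^2 mod 41 = 17^2 = 2
  bit 2 = 0: r = r^2 mod 41 = 2^2 = 4
  bit 3 = 0: r = r^2 mod 41 = 4^2 = 16
  bit 4 = 1: r = r^2 * 17 mod 41 = 16^2 * 17 = 10*17 = 6
  bit 5 = 1: r = r^2 * 17 mod 41 = 6^2 * 17 = 36*17 = 38
  -> B = 38
s = B^a = 38^20 mod 41  (bits of 20 = 10100)
  bit 0 = 1: r = r^2 * 38 mod 41 = 1^2 * 38 = 1*38 = 38
  bit 1 = 0: r = r^2 mod 41 = 38^2 = 9
  bit 2 = 1: r = r^2 * 38 mod 41 = 9^2 * 38 = 40*38 = 3
  bit 3 = 0: r = r^2 mod 41 = 3^2 = 9
  bit 4 = 0: r = r^2 mod 41 = 9^2 = 40
  -> s = B^a = 40

Answer: 40 38 40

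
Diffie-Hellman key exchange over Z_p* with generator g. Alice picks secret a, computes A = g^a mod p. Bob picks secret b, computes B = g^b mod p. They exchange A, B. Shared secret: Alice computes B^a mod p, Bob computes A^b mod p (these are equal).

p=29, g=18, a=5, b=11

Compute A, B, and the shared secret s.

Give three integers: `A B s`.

Answer: 15 19 21

Derivation:
A = 18^5 mod 29  (bits of 5 = 101)
  bit 0 = 1: r = r^2 * 18 mod 29 = 1^2 * 18 = 1*18 = 18
  bit 1 = 0: r = r^2 mod 29 = 18^2 = 5
  bit 2 = 1: r = r^2 * 18 mod 29 = 5^2 * 18 = 25*18 = 15
  -> A = 15
B = 18^11 mod 29  (bits of 11 = 1011)
  bit 0 = 1: r = r^2 * 18 mod 29 = 1^2 * 18 = 1*18 = 18
  bit 1 = 0: r = r^2 mod 29 = 18^2 = 5
  bit 2 = 1: r = r^2 * 18 mod 29 = 5^2 * 18 = 25*18 = 15
  bit 3 = 1: r = r^2 * 18 mod 29 = 15^2 * 18 = 22*18 = 19
  -> B = 19
s = B^a = 19^5 mod 29  (bits of 5 = 101)
  bit 0 = 1: r = r^2 * 19 mod 29 = 1^2 * 19 = 1*19 = 19
  bit 1 = 0: r = r^2 mod 29 = 19^2 = 13
  bit 2 = 1: r = r^2 * 19 mod 29 = 13^2 * 19 = 24*19 = 21
  -> s = B^a = 21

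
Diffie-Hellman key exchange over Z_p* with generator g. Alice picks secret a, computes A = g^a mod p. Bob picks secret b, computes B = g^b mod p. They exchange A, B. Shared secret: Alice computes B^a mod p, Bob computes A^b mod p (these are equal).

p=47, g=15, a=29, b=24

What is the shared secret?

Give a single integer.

A = 15^29 mod 47  (bits of 29 = 11101)
  bit 0 = 1: r = r^2 * 15 mod 47 = 1^2 * 15 = 1*15 = 15
  bit 1 = 1: r = r^2 * 15 mod 47 = 15^2 * 15 = 37*15 = 38
  bit 2 = 1: r = r^2 * 15 mod 47 = 38^2 * 15 = 34*15 = 40
  bit 3 = 0: r = r^2 mod 47 = 40^2 = 2
  bit 4 = 1: r = r^2 * 15 mod 47 = 2^2 * 15 = 4*15 = 13
  -> A = 13
B = 15^24 mod 47  (bits of 24 = 11000)
  bit 0 = 1: r = r^2 * 15 mod 47 = 1^2 * 15 = 1*15 = 15
  bit 1 = 1: r = r^2 * 15 mod 47 = 15^2 * 15 = 37*15 = 38
  bit 2 = 0: r = r^2 mod 47 = 38^2 = 34
  bit 3 = 0: r = r^2 mod 47 = 34^2 = 28
  bit 4 = 0: r = r^2 mod 47 = 28^2 = 32
  -> B = 32
s = B^a = 32^29 mod 47  (bits of 29 = 11101)
  bit 0 = 1: r = r^2 * 32 mod 47 = 1^2 * 32 = 1*32 = 32
  bit 1 = 1: r = r^2 * 32 mod 47 = 32^2 * 32 = 37*32 = 9
  bit 2 = 1: r = r^2 * 32 mod 47 = 9^2 * 32 = 34*32 = 7
  bit 3 = 0: r = r^2 mod 47 = 7^2 = 2
  bit 4 = 1: r = r^2 * 32 mod 47 = 2^2 * 32 = 4*32 = 34
  -> s = B^a = 34

Answer: 34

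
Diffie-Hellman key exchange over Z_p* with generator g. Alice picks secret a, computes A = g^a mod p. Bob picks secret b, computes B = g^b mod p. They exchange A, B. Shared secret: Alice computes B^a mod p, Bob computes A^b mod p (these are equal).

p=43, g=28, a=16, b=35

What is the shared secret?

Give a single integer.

A = 28^16 mod 43  (bits of 16 = 10000)
  bit 0 = 1: r = r^2 * 28 mod 43 = 1^2 * 28 = 1*28 = 28
  bit 1 = 0: r = r^2 mod 43 = 28^2 = 10
  bit 2 = 0: r = r^2 mod 43 = 10^2 = 14
  bit 3 = 0: r = r^2 mod 43 = 14^2 = 24
  bit 4 = 0: r = r^2 mod 43 = 24^2 = 17
  -> A = 17
B = 28^35 mod 43  (bits of 35 = 100011)
  bit 0 = 1: r = r^2 * 28 mod 43 = 1^2 * 28 = 1*28 = 28
  bit 1 = 0: r = r^2 mod 43 = 28^2 = 10
  bit 2 = 0: r = r^2 mod 43 = 10^2 = 14
  bit 3 = 0: r = r^2 mod 43 = 14^2 = 24
  bit 4 = 1: r = r^2 * 28 mod 43 = 24^2 * 28 = 17*28 = 3
  bit 5 = 1: r = r^2 * 28 mod 43 = 3^2 * 28 = 9*28 = 37
  -> B = 37
s = B^a = 37^16 mod 43  (bits of 16 = 10000)
  bit 0 = 1: r = r^2 * 37 mod 43 = 1^2 * 37 = 1*37 = 37
  bit 1 = 0: r = r^2 mod 43 = 37^2 = 36
  bit 2 = 0: r = r^2 mod 43 = 36^2 = 6
  bit 3 = 0: r = r^2 mod 43 = 6^2 = 36
  bit 4 = 0: r = r^2 mod 43 = 36^2 = 6
  -> s = B^a = 6

Answer: 6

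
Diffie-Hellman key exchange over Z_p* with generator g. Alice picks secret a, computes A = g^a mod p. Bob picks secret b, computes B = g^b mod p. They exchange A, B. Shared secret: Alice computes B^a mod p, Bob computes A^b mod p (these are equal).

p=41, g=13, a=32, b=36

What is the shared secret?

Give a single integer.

A = 13^32 mod 41  (bits of 32 = 100000)
  bit 0 = 1: r = r^2 * 13 mod 41 = 1^2 * 13 = 1*13 = 13
  bit 1 = 0: r = r^2 mod 41 = 13^2 = 5
  bit 2 = 0: r = r^2 mod 41 = 5^2 = 25
  bit 3 = 0: r = r^2 mod 41 = 25^2 = 10
  bit 4 = 0: r = r^2 mod 41 = 10^2 = 18
  bit 5 = 0: r = r^2 mod 41 = 18^2 = 37
  -> A = 37
B = 13^36 mod 41  (bits of 36 = 100100)
  bit 0 = 1: r = r^2 * 13 mod 41 = 1^2 * 13 = 1*13 = 13
  bit 1 = 0: r = r^2 mod 41 = 13^2 = 5
  bit 2 = 0: r = r^2 mod 41 = 5^2 = 25
  bit 3 = 1: r = r^2 * 13 mod 41 = 25^2 * 13 = 10*13 = 7
  bit 4 = 0: r = r^2 mod 41 = 7^2 = 8
  bit 5 = 0: r = r^2 mod 41 = 8^2 = 23
  -> B = 23
s = B^a = 23^32 mod 41  (bits of 32 = 100000)
  bit 0 = 1: r = r^2 * 23 mod 41 = 1^2 * 23 = 1*23 = 23
  bit 1 = 0: r = r^2 mod 41 = 23^2 = 37
  bit 2 = 0: r = r^2 mod 41 = 37^2 = 16
  bit 3 = 0: r = r^2 mod 41 = 16^2 = 10
  bit 4 = 0: r = r^2 mod 41 = 10^2 = 18
  bit 5 = 0: r = r^2 mod 41 = 18^2 = 37
  -> s = B^a = 37

Answer: 37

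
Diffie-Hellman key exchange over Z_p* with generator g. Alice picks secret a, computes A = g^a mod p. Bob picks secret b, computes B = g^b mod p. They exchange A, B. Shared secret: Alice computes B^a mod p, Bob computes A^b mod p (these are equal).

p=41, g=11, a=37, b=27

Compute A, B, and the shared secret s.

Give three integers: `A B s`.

Answer: 13 6 15

Derivation:
A = 11^37 mod 41  (bits of 37 = 100101)
  bit 0 = 1: r = r^2 * 11 mod 41 = 1^2 * 11 = 1*11 = 11
  bit 1 = 0: r = r^2 mod 41 = 11^2 = 39
  bit 2 = 0: r = r^2 mod 41 = 39^2 = 4
  bit 3 = 1: r = r^2 * 11 mod 41 = 4^2 * 11 = 16*11 = 12
  bit 4 = 0: r = r^2 mod 41 = 12^2 = 21
  bit 5 = 1: r = r^2 * 11 mod 41 = 21^2 * 11 = 31*11 = 13
  -> A = 13
B = 11^27 mod 41  (bits of 27 = 11011)
  bit 0 = 1: r = r^2 * 11 mod 41 = 1^2 * 11 = 1*11 = 11
  bit 1 = 1: r = r^2 * 11 mod 41 = 11^2 * 11 = 39*11 = 19
  bit 2 = 0: r = r^2 mod 41 = 19^2 = 33
  bit 3 = 1: r = r^2 * 11 mod 41 = 33^2 * 11 = 23*11 = 7
  bit 4 = 1: r = r^2 * 11 mod 41 = 7^2 * 11 = 8*11 = 6
  -> B = 6
s = B^a = 6^37 mod 41  (bits of 37 = 100101)
  bit 0 = 1: r = r^2 * 6 mod 41 = 1^2 * 6 = 1*6 = 6
  bit 1 = 0: r = r^2 mod 41 = 6^2 = 36
  bit 2 = 0: r = r^2 mod 41 = 36^2 = 25
  bit 3 = 1: r = r^2 * 6 mod 41 = 25^2 * 6 = 10*6 = 19
  bit 4 = 0: r = r^2 mod 41 = 19^2 = 33
  bit 5 = 1: r = r^2 * 6 mod 41 = 33^2 * 6 = 23*6 = 15
  -> s = B^a = 15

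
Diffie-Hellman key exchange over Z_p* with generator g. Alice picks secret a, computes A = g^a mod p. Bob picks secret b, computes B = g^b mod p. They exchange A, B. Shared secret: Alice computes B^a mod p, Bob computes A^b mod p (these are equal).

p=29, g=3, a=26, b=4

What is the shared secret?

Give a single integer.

Answer: 25

Derivation:
A = 3^26 mod 29  (bits of 26 = 11010)
  bit 0 = 1: r = r^2 * 3 mod 29 = 1^2 * 3 = 1*3 = 3
  bit 1 = 1: r = r^2 * 3 mod 29 = 3^2 * 3 = 9*3 = 27
  bit 2 = 0: r = r^2 mod 29 = 27^2 = 4
  bit 3 = 1: r = r^2 * 3 mod 29 = 4^2 * 3 = 16*3 = 19
  bit 4 = 0: r = r^2 mod 29 = 19^2 = 13
  -> A = 13
B = 3^4 mod 29  (bits of 4 = 100)
  bit 0 = 1: r = r^2 * 3 mod 29 = 1^2 * 3 = 1*3 = 3
  bit 1 = 0: r = r^2 mod 29 = 3^2 = 9
  bit 2 = 0: r = r^2 mod 29 = 9^2 = 23
  -> B = 23
s = B^a = 23^26 mod 29  (bits of 26 = 11010)
  bit 0 = 1: r = r^2 * 23 mod 29 = 1^2 * 23 = 1*23 = 23
  bit 1 = 1: r = r^2 * 23 mod 29 = 23^2 * 23 = 7*23 = 16
  bit 2 = 0: r = r^2 mod 29 = 16^2 = 24
  bit 3 = 1: r = r^2 * 23 mod 29 = 24^2 * 23 = 25*23 = 24
  bit 4 = 0: r = r^2 mod 29 = 24^2 = 25
  -> s = B^a = 25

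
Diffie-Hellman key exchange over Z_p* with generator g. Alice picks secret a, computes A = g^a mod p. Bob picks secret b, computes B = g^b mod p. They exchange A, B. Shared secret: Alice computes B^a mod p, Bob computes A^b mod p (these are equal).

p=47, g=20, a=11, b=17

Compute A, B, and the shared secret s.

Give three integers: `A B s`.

A = 20^11 mod 47  (bits of 11 = 1011)
  bit 0 = 1: r = r^2 * 20 mod 47 = 1^2 * 20 = 1*20 = 20
  bit 1 = 0: r = r^2 mod 47 = 20^2 = 24
  bit 2 = 1: r = r^2 * 20 mod 47 = 24^2 * 20 = 12*20 = 5
  bit 3 = 1: r = r^2 * 20 mod 47 = 5^2 * 20 = 25*20 = 30
  -> A = 30
B = 20^17 mod 47  (bits of 17 = 10001)
  bit 0 = 1: r = r^2 * 20 mod 47 = 1^2 * 20 = 1*20 = 20
  bit 1 = 0: r = r^2 mod 47 = 20^2 = 24
  bit 2 = 0: r = r^2 mod 47 = 24^2 = 12
  bit 3 = 0: r = r^2 mod 47 = 12^2 = 3
  bit 4 = 1: r = r^2 * 20 mod 47 = 3^2 * 20 = 9*20 = 39
  -> B = 39
s = B^a = 39^11 mod 47  (bits of 11 = 1011)
  bit 0 = 1: r = r^2 * 39 mod 47 = 1^2 * 39 = 1*39 = 39
  bit 1 = 0: r = r^2 mod 47 = 39^2 = 17
  bit 2 = 1: r = r^2 * 39 mod 47 = 17^2 * 39 = 7*39 = 38
  bit 3 = 1: r = r^2 * 39 mod 47 = 38^2 * 39 = 34*39 = 10
  -> s = B^a = 10

Answer: 30 39 10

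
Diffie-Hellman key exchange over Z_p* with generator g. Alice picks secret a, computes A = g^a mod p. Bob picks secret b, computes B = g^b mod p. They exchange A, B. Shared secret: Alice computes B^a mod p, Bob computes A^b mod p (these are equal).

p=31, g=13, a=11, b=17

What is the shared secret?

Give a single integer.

Answer: 22

Derivation:
A = 13^11 mod 31  (bits of 11 = 1011)
  bit 0 = 1: r = r^2 * 13 mod 31 = 1^2 * 13 = 1*13 = 13
  bit 1 = 0: r = r^2 mod 31 = 13^2 = 14
  bit 2 = 1: r = r^2 * 13 mod 31 = 14^2 * 13 = 10*13 = 6
  bit 3 = 1: r = r^2 * 13 mod 31 = 6^2 * 13 = 5*13 = 3
  -> A = 3
B = 13^17 mod 31  (bits of 17 = 10001)
  bit 0 = 1: r = r^2 * 13 mod 31 = 1^2 * 13 = 1*13 = 13
  bit 1 = 0: r = r^2 mod 31 = 13^2 = 14
  bit 2 = 0: r = r^2 mod 31 = 14^2 = 10
  bit 3 = 0: r = r^2 mod 31 = 10^2 = 7
  bit 4 = 1: r = r^2 * 13 mod 31 = 7^2 * 13 = 18*13 = 17
  -> B = 17
s = B^a = 17^11 mod 31  (bits of 11 = 1011)
  bit 0 = 1: r = r^2 * 17 mod 31 = 1^2 * 17 = 1*17 = 17
  bit 1 = 0: r = r^2 mod 31 = 17^2 = 10
  bit 2 = 1: r = r^2 * 17 mod 31 = 10^2 * 17 = 7*17 = 26
  bit 3 = 1: r = r^2 * 17 mod 31 = 26^2 * 17 = 25*17 = 22
  -> s = B^a = 22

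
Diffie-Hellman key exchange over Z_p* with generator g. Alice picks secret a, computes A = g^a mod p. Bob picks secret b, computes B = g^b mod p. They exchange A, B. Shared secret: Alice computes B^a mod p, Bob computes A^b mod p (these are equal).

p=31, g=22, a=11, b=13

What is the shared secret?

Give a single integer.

A = 22^11 mod 31  (bits of 11 = 1011)
  bit 0 = 1: r = r^2 * 22 mod 31 = 1^2 * 22 = 1*22 = 22
  bit 1 = 0: r = r^2 mod 31 = 22^2 = 19
  bit 2 = 1: r = r^2 * 22 mod 31 = 19^2 * 22 = 20*22 = 6
  bit 3 = 1: r = r^2 * 22 mod 31 = 6^2 * 22 = 5*22 = 17
  -> A = 17
B = 22^13 mod 31  (bits of 13 = 1101)
  bit 0 = 1: r = r^2 * 22 mod 31 = 1^2 * 22 = 1*22 = 22
  bit 1 = 1: r = r^2 * 22 mod 31 = 22^2 * 22 = 19*22 = 15
  bit 2 = 0: r = r^2 mod 31 = 15^2 = 8
  bit 3 = 1: r = r^2 * 22 mod 31 = 8^2 * 22 = 2*22 = 13
  -> B = 13
s = B^a = 13^11 mod 31  (bits of 11 = 1011)
  bit 0 = 1: r = r^2 * 13 mod 31 = 1^2 * 13 = 1*13 = 13
  bit 1 = 0: r = r^2 mod 31 = 13^2 = 14
  bit 2 = 1: r = r^2 * 13 mod 31 = 14^2 * 13 = 10*13 = 6
  bit 3 = 1: r = r^2 * 13 mod 31 = 6^2 * 13 = 5*13 = 3
  -> s = B^a = 3

Answer: 3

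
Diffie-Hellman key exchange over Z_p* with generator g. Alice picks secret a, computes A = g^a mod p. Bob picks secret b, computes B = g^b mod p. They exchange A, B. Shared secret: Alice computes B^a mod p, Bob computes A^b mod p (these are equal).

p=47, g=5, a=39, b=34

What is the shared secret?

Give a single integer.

Answer: 6

Derivation:
A = 5^39 mod 47  (bits of 39 = 100111)
  bit 0 = 1: r = r^2 * 5 mod 47 = 1^2 * 5 = 1*5 = 5
  bit 1 = 0: r = r^2 mod 47 = 5^2 = 25
  bit 2 = 0: r = r^2 mod 47 = 25^2 = 14
  bit 3 = 1: r = r^2 * 5 mod 47 = 14^2 * 5 = 8*5 = 40
  bit 4 = 1: r = r^2 * 5 mod 47 = 40^2 * 5 = 2*5 = 10
  bit 5 = 1: r = r^2 * 5 mod 47 = 10^2 * 5 = 6*5 = 30
  -> A = 30
B = 5^34 mod 47  (bits of 34 = 100010)
  bit 0 = 1: r = r^2 * 5 mod 47 = 1^2 * 5 = 1*5 = 5
  bit 1 = 0: r = r^2 mod 47 = 5^2 = 25
  bit 2 = 0: r = r^2 mod 47 = 25^2 = 14
  bit 3 = 0: r = r^2 mod 47 = 14^2 = 8
  bit 4 = 1: r = r^2 * 5 mod 47 = 8^2 * 5 = 17*5 = 38
  bit 5 = 0: r = r^2 mod 47 = 38^2 = 34
  -> B = 34
s = B^a = 34^39 mod 47  (bits of 39 = 100111)
  bit 0 = 1: r = r^2 * 34 mod 47 = 1^2 * 34 = 1*34 = 34
  bit 1 = 0: r = r^2 mod 47 = 34^2 = 28
  bit 2 = 0: r = r^2 mod 47 = 28^2 = 32
  bit 3 = 1: r = r^2 * 34 mod 47 = 32^2 * 34 = 37*34 = 36
  bit 4 = 1: r = r^2 * 34 mod 47 = 36^2 * 34 = 27*34 = 25
  bit 5 = 1: r = r^2 * 34 mod 47 = 25^2 * 34 = 14*34 = 6
  -> s = B^a = 6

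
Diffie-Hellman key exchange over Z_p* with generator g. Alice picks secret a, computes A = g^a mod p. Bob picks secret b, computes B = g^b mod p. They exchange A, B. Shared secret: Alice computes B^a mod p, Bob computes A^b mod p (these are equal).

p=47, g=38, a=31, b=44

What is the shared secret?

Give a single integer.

Answer: 14

Derivation:
A = 38^31 mod 47  (bits of 31 = 11111)
  bit 0 = 1: r = r^2 * 38 mod 47 = 1^2 * 38 = 1*38 = 38
  bit 1 = 1: r = r^2 * 38 mod 47 = 38^2 * 38 = 34*38 = 23
  bit 2 = 1: r = r^2 * 38 mod 47 = 23^2 * 38 = 12*38 = 33
  bit 3 = 1: r = r^2 * 38 mod 47 = 33^2 * 38 = 8*38 = 22
  bit 4 = 1: r = r^2 * 38 mod 47 = 22^2 * 38 = 14*38 = 15
  -> A = 15
B = 38^44 mod 47  (bits of 44 = 101100)
  bit 0 = 1: r = r^2 * 38 mod 47 = 1^2 * 38 = 1*38 = 38
  bit 1 = 0: r = r^2 mod 47 = 38^2 = 34
  bit 2 = 1: r = r^2 * 38 mod 47 = 34^2 * 38 = 28*38 = 30
  bit 3 = 1: r = r^2 * 38 mod 47 = 30^2 * 38 = 7*38 = 31
  bit 4 = 0: r = r^2 mod 47 = 31^2 = 21
  bit 5 = 0: r = r^2 mod 47 = 21^2 = 18
  -> B = 18
s = B^a = 18^31 mod 47  (bits of 31 = 11111)
  bit 0 = 1: r = r^2 * 18 mod 47 = 1^2 * 18 = 1*18 = 18
  bit 1 = 1: r = r^2 * 18 mod 47 = 18^2 * 18 = 42*18 = 4
  bit 2 = 1: r = r^2 * 18 mod 47 = 4^2 * 18 = 16*18 = 6
  bit 3 = 1: r = r^2 * 18 mod 47 = 6^2 * 18 = 36*18 = 37
  bit 4 = 1: r = r^2 * 18 mod 47 = 37^2 * 18 = 6*18 = 14
  -> s = B^a = 14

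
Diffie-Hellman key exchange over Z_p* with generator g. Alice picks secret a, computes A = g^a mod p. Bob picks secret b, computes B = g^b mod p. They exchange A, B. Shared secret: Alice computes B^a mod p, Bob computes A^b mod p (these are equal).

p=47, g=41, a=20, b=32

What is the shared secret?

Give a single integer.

A = 41^20 mod 47  (bits of 20 = 10100)
  bit 0 = 1: r = r^2 * 41 mod 47 = 1^2 * 41 = 1*41 = 41
  bit 1 = 0: r = r^2 mod 47 = 41^2 = 36
  bit 2 = 1: r = r^2 * 41 mod 47 = 36^2 * 41 = 27*41 = 26
  bit 3 = 0: r = r^2 mod 47 = 26^2 = 18
  bit 4 = 0: r = r^2 mod 47 = 18^2 = 42
  -> A = 42
B = 41^32 mod 47  (bits of 32 = 100000)
  bit 0 = 1: r = r^2 * 41 mod 47 = 1^2 * 41 = 1*41 = 41
  bit 1 = 0: r = r^2 mod 47 = 41^2 = 36
  bit 2 = 0: r = r^2 mod 47 = 36^2 = 27
  bit 3 = 0: r = r^2 mod 47 = 27^2 = 24
  bit 4 = 0: r = r^2 mod 47 = 24^2 = 12
  bit 5 = 0: r = r^2 mod 47 = 12^2 = 3
  -> B = 3
s = B^a = 3^20 mod 47  (bits of 20 = 10100)
  bit 0 = 1: r = r^2 * 3 mod 47 = 1^2 * 3 = 1*3 = 3
  bit 1 = 0: r = r^2 mod 47 = 3^2 = 9
  bit 2 = 1: r = r^2 * 3 mod 47 = 9^2 * 3 = 34*3 = 8
  bit 3 = 0: r = r^2 mod 47 = 8^2 = 17
  bit 4 = 0: r = r^2 mod 47 = 17^2 = 7
  -> s = B^a = 7

Answer: 7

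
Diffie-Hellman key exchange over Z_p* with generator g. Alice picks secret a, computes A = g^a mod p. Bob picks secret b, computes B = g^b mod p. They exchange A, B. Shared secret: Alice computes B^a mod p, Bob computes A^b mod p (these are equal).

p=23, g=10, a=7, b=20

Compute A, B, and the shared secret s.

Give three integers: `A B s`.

A = 10^7 mod 23  (bits of 7 = 111)
  bit 0 = 1: r = r^2 * 10 mod 23 = 1^2 * 10 = 1*10 = 10
  bit 1 = 1: r = r^2 * 10 mod 23 = 10^2 * 10 = 8*10 = 11
  bit 2 = 1: r = r^2 * 10 mod 23 = 11^2 * 10 = 6*10 = 14
  -> A = 14
B = 10^20 mod 23  (bits of 20 = 10100)
  bit 0 = 1: r = r^2 * 10 mod 23 = 1^2 * 10 = 1*10 = 10
  bit 1 = 0: r = r^2 mod 23 = 10^2 = 8
  bit 2 = 1: r = r^2 * 10 mod 23 = 8^2 * 10 = 18*10 = 19
  bit 3 = 0: r = r^2 mod 23 = 19^2 = 16
  bit 4 = 0: r = r^2 mod 23 = 16^2 = 3
  -> B = 3
s = B^a = 3^7 mod 23  (bits of 7 = 111)
  bit 0 = 1: r = r^2 * 3 mod 23 = 1^2 * 3 = 1*3 = 3
  bit 1 = 1: r = r^2 * 3 mod 23 = 3^2 * 3 = 9*3 = 4
  bit 2 = 1: r = r^2 * 3 mod 23 = 4^2 * 3 = 16*3 = 2
  -> s = B^a = 2

Answer: 14 3 2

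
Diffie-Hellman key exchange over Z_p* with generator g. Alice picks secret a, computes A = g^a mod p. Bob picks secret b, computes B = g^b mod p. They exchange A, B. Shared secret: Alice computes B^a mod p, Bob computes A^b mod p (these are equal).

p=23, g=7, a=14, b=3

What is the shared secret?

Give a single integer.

Answer: 8

Derivation:
A = 7^14 mod 23  (bits of 14 = 1110)
  bit 0 = 1: r = r^2 * 7 mod 23 = 1^2 * 7 = 1*7 = 7
  bit 1 = 1: r = r^2 * 7 mod 23 = 7^2 * 7 = 3*7 = 21
  bit 2 = 1: r = r^2 * 7 mod 23 = 21^2 * 7 = 4*7 = 5
  bit 3 = 0: r = r^2 mod 23 = 5^2 = 2
  -> A = 2
B = 7^3 mod 23  (bits of 3 = 11)
  bit 0 = 1: r = r^2 * 7 mod 23 = 1^2 * 7 = 1*7 = 7
  bit 1 = 1: r = r^2 * 7 mod 23 = 7^2 * 7 = 3*7 = 21
  -> B = 21
s = B^a = 21^14 mod 23  (bits of 14 = 1110)
  bit 0 = 1: r = r^2 * 21 mod 23 = 1^2 * 21 = 1*21 = 21
  bit 1 = 1: r = r^2 * 21 mod 23 = 21^2 * 21 = 4*21 = 15
  bit 2 = 1: r = r^2 * 21 mod 23 = 15^2 * 21 = 18*21 = 10
  bit 3 = 0: r = r^2 mod 23 = 10^2 = 8
  -> s = B^a = 8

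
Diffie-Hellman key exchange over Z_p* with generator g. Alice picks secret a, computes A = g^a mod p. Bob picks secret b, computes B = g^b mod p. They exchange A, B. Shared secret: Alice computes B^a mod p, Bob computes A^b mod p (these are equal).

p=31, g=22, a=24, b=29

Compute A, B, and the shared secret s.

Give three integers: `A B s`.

Answer: 4 24 8

Derivation:
A = 22^24 mod 31  (bits of 24 = 11000)
  bit 0 = 1: r = r^2 * 22 mod 31 = 1^2 * 22 = 1*22 = 22
  bit 1 = 1: r = r^2 * 22 mod 31 = 22^2 * 22 = 19*22 = 15
  bit 2 = 0: r = r^2 mod 31 = 15^2 = 8
  bit 3 = 0: r = r^2 mod 31 = 8^2 = 2
  bit 4 = 0: r = r^2 mod 31 = 2^2 = 4
  -> A = 4
B = 22^29 mod 31  (bits of 29 = 11101)
  bit 0 = 1: r = r^2 * 22 mod 31 = 1^2 * 22 = 1*22 = 22
  bit 1 = 1: r = r^2 * 22 mod 31 = 22^2 * 22 = 19*22 = 15
  bit 2 = 1: r = r^2 * 22 mod 31 = 15^2 * 22 = 8*22 = 21
  bit 3 = 0: r = r^2 mod 31 = 21^2 = 7
  bit 4 = 1: r = r^2 * 22 mod 31 = 7^2 * 22 = 18*22 = 24
  -> B = 24
s = B^a = 24^24 mod 31  (bits of 24 = 11000)
  bit 0 = 1: r = r^2 * 24 mod 31 = 1^2 * 24 = 1*24 = 24
  bit 1 = 1: r = r^2 * 24 mod 31 = 24^2 * 24 = 18*24 = 29
  bit 2 = 0: r = r^2 mod 31 = 29^2 = 4
  bit 3 = 0: r = r^2 mod 31 = 4^2 = 16
  bit 4 = 0: r = r^2 mod 31 = 16^2 = 8
  -> s = B^a = 8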